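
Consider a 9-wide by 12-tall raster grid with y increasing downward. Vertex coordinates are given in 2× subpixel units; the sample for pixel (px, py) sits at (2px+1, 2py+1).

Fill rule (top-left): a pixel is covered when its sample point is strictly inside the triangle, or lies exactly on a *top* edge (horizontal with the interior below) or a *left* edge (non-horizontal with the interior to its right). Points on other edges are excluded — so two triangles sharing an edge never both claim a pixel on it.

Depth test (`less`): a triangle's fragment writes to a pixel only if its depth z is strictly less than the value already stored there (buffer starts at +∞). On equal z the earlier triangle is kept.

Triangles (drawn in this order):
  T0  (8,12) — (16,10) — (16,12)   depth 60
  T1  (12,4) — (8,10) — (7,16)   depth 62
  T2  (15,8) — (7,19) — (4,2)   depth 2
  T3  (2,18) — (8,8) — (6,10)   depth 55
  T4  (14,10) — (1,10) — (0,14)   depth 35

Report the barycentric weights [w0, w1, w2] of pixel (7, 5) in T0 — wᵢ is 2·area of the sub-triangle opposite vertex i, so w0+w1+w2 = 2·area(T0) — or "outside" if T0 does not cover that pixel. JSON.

T0:
  2·area = 16
  edge (8, 12)→(16, 10): d=(8,-2) top-left  bias=+0
  edge (16, 10)→(16, 12): d=(0,2) right/bottom  bias=-1
  edge (16, 12)→(8, 12): d=(-8,0) right/bottom  bias=-1
    (6,5)@(13, 11): e=[2,6,8] → #
    (7,5)@(15, 11): e=[6,2,8] → #
    (8,5)@(17, 11): e=[10,-2,8] → ·
    (6,6)@(13, 13): e=[18,6,-8] → ·
    (7,6)@(15, 13): e=[22,2,-8] → ·
  covered (2 px):
    · · · · · · · · ·
    · · · · · · · · ·
    · · · · · · · · ·
    · · · · · · · · ·
    · · · · · · · · ·
    · · · · · · # # ·
    · · · · · · · · ·
    · · · · · · · · ·
    · · · · · · · · ·
    · · · · · · · · ·
    · · · · · · · · ·
    · · · · · · · · ·
T1:
  2·area = 18  (B↔C swapped to make it positive)
  edge (12, 4)→(7, 16): d=(-5,12) right/bottom  bias=-1
  edge (7, 16)→(8, 10): d=(1,-6) top-left  bias=+0
  edge (8, 10)→(12, 4): d=(4,-6) top-left  bias=+0
    (4,4)@(9, 9): e=[11,5,2] → #
    (5,4)@(11, 9): e=[-13,17,14] → ·
    (4,5)@(9, 11): e=[1,7,10] → #
    (5,5)@(11, 11): e=[-23,19,22] → ·
    (4,6)@(9, 13): e=[-9,9,18] → ·
  covered (2 px):
    · · · · · · · · ·
    · · · · · · · · ·
    · · · · · · · · ·
    · · · · · · · · ·
    · · · · # · · · ·
    · · · · # · · · ·
    · · · · · · · · ·
    · · · · · · · · ·
    · · · · · · · · ·
    · · · · · · · · ·
    · · · · · · · · ·
    · · · · · · · · ·
T2:
  2·area = 169
  edge (15, 8)→(7, 19): d=(-8,11) right/bottom  bias=-1
  edge (7, 19)→(4, 2): d=(-3,-17) top-left  bias=+0
  edge (4, 2)→(15, 8): d=(11,6) right/bottom  bias=-1
    (2,1)@(5, 3): e=[150,14,5] → #
    (3,1)@(7, 3): e=[128,48,-7] → ·
    (2,2)@(5, 5): e=[134,8,27] → #
    (3,2)@(7, 5): e=[112,42,15] → #
    (4,2)@(9, 5): e=[90,76,3] → #
    (5,2)@(11, 5): e=[68,110,-9] → ·
    (2,3)@(5, 7): e=[118,2,49] → #
    (5,3)@(11, 7): e=[52,104,13] → #
    (6,3)@(13, 7): e=[30,138,1] → #
    (7,3)@(15, 7): e=[8,172,-11] → ·
    (2,4)@(5, 9): e=[102,-4,71] → ·
    (3,4)@(7, 9): e=[80,30,59] → #
    (3,9)@(7, 19): e=[0,0,169] → ·  [on edge]
  covered (22 px):
    · · · · · · · · ·
    · · # · · · · · ·
    · · # # # · · · ·
    · · # # # # # · ·
    · · · # # # # · ·
    · · · # # # · · ·
    · · · # # # · · ·
    · · · # # · · · ·
    · · · # · · · · ·
    · · · · · · · · ·
    · · · · · · · · ·
    · · · · · · · · ·
T3:
  2·area = 8  (B↔C swapped to make it positive)
  edge (2, 18)→(6, 10): d=(4,-8) top-left  bias=+0
  edge (6, 10)→(8, 8): d=(2,-2) top-left  bias=+0
  edge (8, 8)→(2, 18): d=(-6,10) right/bottom  bias=-1
    (7,0)@(15, 1): e=[36,0,-28] → ·  [on edge]
    (5,1)@(11, 3): e=[12,-4,0] → ·  [on edge]
    (6,1)@(13, 3): e=[28,0,-20] → ·  [on edge]
    (5,2)@(11, 5): e=[20,0,-12] → ·  [on edge]
    (4,3)@(9, 7): e=[12,0,-4] → ·  [on edge]
    (3,4)@(7, 9): e=[4,0,4] → #  [on edge]
    (4,4)@(9, 9): e=[20,4,-16] → ·
    (2,5)@(5, 11): e=[-4,0,12] → ·  [on edge]
    (3,5)@(7, 11): e=[12,4,-8] → ·
    (1,6)@(3, 13): e=[-12,0,20] → ·  [on edge]
    (2,6)@(5, 13): e=[4,4,0] → ·  [on edge]
    (0,7)@(1, 15): e=[-20,0,28] → ·  [on edge]
  covered (1 px):
    · · · · · · · · ·
    · · · · · · · · ·
    · · · · · · · · ·
    · · · · · · · · ·
    · · · # · · · · ·
    · · · · · · · · ·
    · · · · · · · · ·
    · · · · · · · · ·
    · · · · · · · · ·
    · · · · · · · · ·
    · · · · · · · · ·
    · · · · · · · · ·
T4:
  2·area = 52  (B↔C swapped to make it positive)
  edge (14, 10)→(0, 14): d=(-14,4) right/bottom  bias=-1
  edge (0, 14)→(1, 10): d=(1,-4) top-left  bias=+0
  edge (1, 10)→(14, 10): d=(13,0) top-left  bias=+0
    (0,5)@(1, 11): e=[38,1,13] → #
    (1,5)@(3, 11): e=[30,9,13] → #
    (2,5)@(5, 11): e=[22,17,13] → #
    (3,5)@(7, 11): e=[14,25,13] → #
    (4,5)@(9, 11): e=[6,33,13] → #
    (5,5)@(11, 11): e=[-2,41,13] → ·
    (0,6)@(1, 13): e=[10,3,39] → #
    (2,6)@(5, 13): e=[-6,19,39] → ·
    (3,6)@(7, 13): e=[-14,27,39] → ·
    (4,6)@(9, 13): e=[-22,35,39] → ·
    (0,7)@(1, 15): e=[-18,5,65] → ·
    (1,7)@(3, 15): e=[-26,13,65] → ·
  covered (7 px):
    · · · · · · · · ·
    · · · · · · · · ·
    · · · · · · · · ·
    · · · · · · · · ·
    · · · · · · · · ·
    # # # # # · · · ·
    # # · · · · · · ·
    · · · · · · · · ·
    · · · · · · · · ·
    · · · · · · · · ·
    · · · · · · · · ·
    · · · · · · · · ·

Answer: [2,8,6]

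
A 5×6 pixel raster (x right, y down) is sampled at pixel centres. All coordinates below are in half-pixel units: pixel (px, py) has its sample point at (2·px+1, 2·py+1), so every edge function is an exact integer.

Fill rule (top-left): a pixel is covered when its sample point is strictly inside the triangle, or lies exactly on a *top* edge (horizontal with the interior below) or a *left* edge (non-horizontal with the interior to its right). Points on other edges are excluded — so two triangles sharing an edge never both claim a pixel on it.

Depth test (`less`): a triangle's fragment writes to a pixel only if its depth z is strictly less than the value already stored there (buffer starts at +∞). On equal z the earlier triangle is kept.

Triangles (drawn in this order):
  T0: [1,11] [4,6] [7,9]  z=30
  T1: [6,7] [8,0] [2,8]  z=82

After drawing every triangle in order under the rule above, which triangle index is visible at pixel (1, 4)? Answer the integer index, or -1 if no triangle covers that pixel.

T0:
  2·area = 24
  edge (1, 11)→(4, 6): d=(3,-5) top-left  bias=+0
  edge (4, 6)→(7, 9): d=(3,3) right/bottom  bias=-1
  edge (7, 9)→(1, 11): d=(-6,2) right/bottom  bias=-1
    (3,0)@(7, 1): e=[0,-24,48] → .  [on edge]
    (0,1)@(1, 3): e=[-24,0,48] → .  [on edge]
    (1,2)@(3, 5): e=[-8,0,32] → .  [on edge]
    (2,3)@(5, 7): e=[8,0,16] → .  [on edge]
    (1,4)@(3, 9): e=[4,12,8] → X
    (2,4)@(5, 9): e=[14,6,4] → X
    (3,4)@(7, 9): e=[24,0,0] → .  [on edge]
    (0,5)@(1, 11): e=[0,24,0] → .  [on edge]
    (1,5)@(3, 11): e=[10,18,-4] → .
    (2,5)@(5, 11): e=[20,12,-8] → .
    (4,5)@(9, 11): e=[40,0,-16] → .  [on edge]
  covered (2 px):
    . . . . .
    . . . . .
    . . . . .
    . . . . .
    . X X . .
    . . . . .
T1:
  2·area = 26  (B↔C swapped to make it positive)
  edge (6, 7)→(2, 8): d=(-4,1) right/bottom  bias=-1
  edge (2, 8)→(8, 0): d=(6,-8) top-left  bias=+0
  edge (8, 0)→(6, 7): d=(-2,7) right/bottom  bias=-1
    (3,1)@(7, 3): e=[15,10,1] → X
    (4,1)@(9, 3): e=[13,26,-13] → .
    (2,2)@(5, 5): e=[9,6,11] → X
    (3,2)@(7, 5): e=[7,22,-3] → .
    (1,3)@(3, 7): e=[3,2,21] → X
    (3,3)@(7, 7): e=[-1,34,-7] → .
    (1,4)@(3, 9): e=[-5,14,17] → .
    (2,4)@(5, 9): e=[-7,30,3] → .
  covered (4 px):
    . . . . .
    . . . X .
    . . X . .
    . X X . .
    . . . . .
    . . . . .

Z-buffer (winner per pixel, '.' = empty):
  . . . . .
  . . . 1 .
  . . 1 . .
  . 1 1 . .
  . 0 0 . .
  . . . . .

Answer: 0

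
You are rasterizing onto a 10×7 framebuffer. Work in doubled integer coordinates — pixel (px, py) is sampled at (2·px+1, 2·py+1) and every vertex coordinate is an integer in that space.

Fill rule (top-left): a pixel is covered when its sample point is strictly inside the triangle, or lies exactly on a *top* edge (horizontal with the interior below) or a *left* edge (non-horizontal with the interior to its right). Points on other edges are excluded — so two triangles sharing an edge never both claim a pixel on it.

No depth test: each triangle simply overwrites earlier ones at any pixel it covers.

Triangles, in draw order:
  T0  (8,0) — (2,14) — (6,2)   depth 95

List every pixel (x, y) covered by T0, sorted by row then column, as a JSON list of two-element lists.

T0:
  2·area = 16
  edge (8, 0)→(2, 14): d=(-6,14) right/bottom  bias=-1
  edge (2, 14)→(6, 2): d=(4,-12) top-left  bias=+0
  edge (6, 2)→(8, 0): d=(2,-2) top-left  bias=+0
    (3,0)@(7, 1): e=[8,8,0] → #  [on edge]
    (4,0)@(9, 1): e=[-20,32,4] → ·
    (2,1)@(5, 3): e=[24,-8,0] → ·  [on edge]
    (3,1)@(7, 3): e=[-4,16,4] → ·
    (1,2)@(3, 5): e=[40,-24,0] → ·  [on edge]
    (2,2)@(5, 5): e=[12,0,4] → #  [on edge]
    (3,2)@(7, 5): e=[-16,24,8] → ·
    (0,3)@(1, 7): e=[56,-40,0] → ·  [on edge]
    (2,3)@(5, 7): e=[0,8,8] → ·  [on edge]
    (1,5)@(3, 11): e=[4,0,12] → #  [on edge]
    (2,5)@(5, 11): e=[-24,24,16] → ·
    (1,6)@(3, 13): e=[-8,8,16] → ·
  covered (3 px):
    · · · # · · · · · ·
    · · · · · · · · · ·
    · · # · · · · · · ·
    · · · · · · · · · ·
    · · · · · · · · · ·
    · # · · · · · · · ·
    · · · · · · · · · ·

Answer: [[3,0],[2,2],[1,5]]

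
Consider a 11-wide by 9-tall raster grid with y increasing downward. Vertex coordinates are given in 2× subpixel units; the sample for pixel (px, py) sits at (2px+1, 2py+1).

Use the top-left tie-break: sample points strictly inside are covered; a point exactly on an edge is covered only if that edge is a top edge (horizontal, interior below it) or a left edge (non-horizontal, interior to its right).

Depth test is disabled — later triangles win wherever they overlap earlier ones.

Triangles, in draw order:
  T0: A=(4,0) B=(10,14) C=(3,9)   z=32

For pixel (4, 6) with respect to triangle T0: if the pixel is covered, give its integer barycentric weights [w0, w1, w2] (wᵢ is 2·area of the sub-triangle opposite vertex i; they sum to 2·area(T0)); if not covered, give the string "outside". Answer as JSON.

T0:
  2·area = 68
  edge (4, 0)→(10, 14): d=(6,14) right/bottom  bias=-1
  edge (10, 14)→(3, 9): d=(-7,-5) top-left  bias=+0
  edge (3, 9)→(4, 0): d=(1,-9) top-left  bias=+0
    (2,1)@(5, 3): e=[4,52,12] → █
    (3,1)@(7, 3): e=[-24,62,30] → ·
    (2,2)@(5, 5): e=[16,38,14] → █
    (3,2)@(7, 5): e=[-12,48,32] → ·
    (2,3)@(5, 7): e=[28,24,16] → █
    (3,3)@(7, 7): e=[0,34,34] → ·  [on edge]
    (1,4)@(3, 9): e=[68,0,0] → █  [on edge]
    (3,4)@(7, 9): e=[12,20,36] → █
    (4,4)@(9, 9): e=[-16,30,54] → ·
    (1,5)@(3, 11): e=[80,-14,2] → ·
    (2,5)@(5, 11): e=[52,-4,20] → ·
    (3,5)@(7, 11): e=[24,6,38] → █
  covered (8 px):
    · · · · · · · · · · ·
    · · █ · · · · · · · ·
    · · █ · · · · · · · ·
    · · █ · · · · · · · ·
    · █ █ █ · · · · · · ·
    · · · █ · · · · · · ·
    · · · · █ · · · · · ·
    · · · · · · · · · · ·
    · · · · · · · · · · ·

Final: [2,58,8]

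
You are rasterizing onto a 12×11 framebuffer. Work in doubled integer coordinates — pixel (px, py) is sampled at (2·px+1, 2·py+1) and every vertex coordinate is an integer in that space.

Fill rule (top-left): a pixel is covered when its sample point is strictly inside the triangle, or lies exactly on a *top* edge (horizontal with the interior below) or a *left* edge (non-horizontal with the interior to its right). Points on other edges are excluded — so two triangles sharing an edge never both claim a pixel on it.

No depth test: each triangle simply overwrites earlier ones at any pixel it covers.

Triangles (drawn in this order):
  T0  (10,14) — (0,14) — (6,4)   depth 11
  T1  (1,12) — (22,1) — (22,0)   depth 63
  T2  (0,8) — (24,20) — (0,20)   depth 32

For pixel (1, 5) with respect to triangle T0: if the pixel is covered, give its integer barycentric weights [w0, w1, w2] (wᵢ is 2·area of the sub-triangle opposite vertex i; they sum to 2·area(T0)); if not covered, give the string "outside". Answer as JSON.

T0:
  2·area = 100
  edge (10, 14)→(0, 14): d=(-10,0) right/bottom  bias=-1
  edge (0, 14)→(6, 4): d=(6,-10) top-left  bias=+0
  edge (6, 4)→(10, 14): d=(4,10) right/bottom  bias=-1
    (2,3)@(5, 7): e=[70,8,22] → #
    (3,3)@(7, 7): e=[70,28,2] → #
    (4,3)@(9, 7): e=[70,48,-18] → ·
    (1,4)@(3, 9): e=[50,0,50] → #  [on edge]
    (4,4)@(9, 9): e=[50,60,-10] → ·
    (1,5)@(3, 11): e=[30,12,58] → #
    (4,5)@(9, 11): e=[30,72,-2] → ·
    (0,6)@(1, 13): e=[10,4,86] → #
    (4,6)@(9, 13): e=[10,84,6] → #
    (5,6)@(11, 13): e=[10,104,-14] → ·
    (0,7)@(1, 15): e=[-10,16,94] → ·
    (1,7)@(3, 15): e=[-10,36,74] → ·
  covered (13 px):
    · · · · · · · · · · · ·
    · · · · · · · · · · · ·
    · · · · · · · · · · · ·
    · · # # · · · · · · · ·
    · # # # · · · · · · · ·
    · # # # · · · · · · · ·
    # # # # # · · · · · · ·
    · · · · · · · · · · · ·
    · · · · · · · · · · · ·
    · · · · · · · · · · · ·
    · · · · · · · · · · · ·
T1:
  2·area = 21  (B↔C swapped to make it positive)
  edge (1, 12)→(22, 0): d=(21,-12) top-left  bias=+0
  edge (22, 0)→(22, 1): d=(0,1) right/bottom  bias=-1
  edge (22, 1)→(1, 12): d=(-21,11) right/bottom  bias=-1
    (10,0)@(21, 1): e=[9,1,11] → #
    (11,0)@(23, 1): e=[33,-1,-11] → ·
    (8,1)@(17, 3): e=[3,5,13] → #
    (9,1)@(19, 3): e=[27,3,-9] → ·
    (10,1)@(21, 3): e=[51,1,-31] → ·
    (8,2)@(17, 5): e=[45,5,-29] → ·
  covered (2 px):
    · · · · · · · · · · # ·
    · · · · · · · · # · · ·
    · · · · · · · · · · · ·
    · · · · · · · · · · · ·
    · · · · · · · · · · · ·
    · · · · · · · · · · · ·
    · · · · · · · · · · · ·
    · · · · · · · · · · · ·
    · · · · · · · · · · · ·
    · · · · · · · · · · · ·
    · · · · · · · · · · · ·
T2:
  2·area = 288
  edge (0, 8)→(24, 20): d=(24,12) right/bottom  bias=-1
  edge (24, 20)→(0, 20): d=(-24,0) right/bottom  bias=-1
  edge (0, 20)→(0, 8): d=(0,-12) top-left  bias=+0
    (0,4)@(1, 9): e=[12,264,12] → #
    (1,4)@(3, 9): e=[-12,264,36] → ·
    (0,5)@(1, 11): e=[60,216,12] → #
    (1,5)@(3, 11): e=[36,216,36] → #
    (2,5)@(5, 11): e=[12,216,60] → #
    (3,5)@(7, 11): e=[-12,216,84] → ·
    (0,6)@(1, 13): e=[108,168,12] → #
    (3,6)@(7, 13): e=[36,168,84] → #
    (4,6)@(9, 13): e=[12,168,108] → #
    (5,6)@(11, 13): e=[-12,168,132] → ·
    (0,7)@(1, 15): e=[156,120,12] → #
    (5,7)@(11, 15): e=[36,120,132] → #
  covered (36 px):
    · · · · · · · · · · · ·
    · · · · · · · · · · · ·
    · · · · · · · · · · · ·
    · · · · · · · · · · · ·
    # · · · · · · · · · · ·
    # # # · · · · · · · · ·
    # # # # # · · · · · · ·
    # # # # # # # · · · · ·
    # # # # # # # # # · · ·
    # # # # # # # # # # # ·
    · · · · · · · · · · · ·

Answer: [12,58,30]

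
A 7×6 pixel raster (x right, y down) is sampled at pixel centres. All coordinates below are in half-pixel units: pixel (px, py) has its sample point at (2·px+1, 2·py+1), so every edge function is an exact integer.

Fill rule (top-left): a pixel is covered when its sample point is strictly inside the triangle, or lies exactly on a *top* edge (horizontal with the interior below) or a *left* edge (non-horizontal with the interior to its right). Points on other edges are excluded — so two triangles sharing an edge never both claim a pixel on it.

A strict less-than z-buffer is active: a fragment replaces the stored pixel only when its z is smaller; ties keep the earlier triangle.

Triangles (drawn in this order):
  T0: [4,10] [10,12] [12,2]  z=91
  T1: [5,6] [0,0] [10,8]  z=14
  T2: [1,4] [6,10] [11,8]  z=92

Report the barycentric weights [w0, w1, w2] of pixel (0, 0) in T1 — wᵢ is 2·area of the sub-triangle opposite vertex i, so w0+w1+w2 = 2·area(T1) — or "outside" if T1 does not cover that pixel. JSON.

T0:
  2·area = 64  (B↔C swapped to make it positive)
  edge (4, 10)→(12, 2): d=(8,-8) top-left  bias=+0
  edge (12, 2)→(10, 12): d=(-2,10) right/bottom  bias=-1
  edge (10, 12)→(4, 10): d=(-6,-2) top-left  bias=+0
    (6,0)@(13, 1): e=[0,-8,72] → ·  [on edge]
    (5,1)@(11, 3): e=[0,8,56] → █  [on edge]
    (6,1)@(13, 3): e=[16,-12,60] → ·
    (4,2)@(9, 5): e=[0,24,40] → █  [on edge]
    (6,2)@(13, 5): e=[32,-16,48] → ·
    (3,3)@(7, 7): e=[0,40,24] → █  [on edge]
    (5,3)@(11, 7): e=[32,0,32] → ·  [on edge]
    (0,4)@(1, 9): e=[-32,96,0] → ·  [on edge]
    (2,4)@(5, 9): e=[0,56,8] → █  [on edge]
    (5,4)@(11, 9): e=[48,-4,20] → ·
    (1,5)@(3, 11): e=[0,72,-8] → ·  [on edge]
    (2,5)@(5, 11): e=[16,52,-4] → ·
    (3,5)@(7, 11): e=[32,32,0] → █  [on edge]
  covered (10 px):
    · · · · · · ·
    · · · · · █ ·
    · · · · █ █ ·
    · · · █ █ · ·
    · · █ █ █ · ·
    · · · █ █ · ·
T1:
  2·area = 20
  edge (5, 6)→(0, 0): d=(-5,-6) top-left  bias=+0
  edge (0, 0)→(10, 8): d=(10,8) right/bottom  bias=-1
  edge (10, 8)→(5, 6): d=(-5,-2) top-left  bias=+0
    (0,0)@(1, 1): e=[1,2,17] → █
    (1,0)@(3, 1): e=[13,-14,21] → ·
    (0,1)@(1, 3): e=[-9,22,7] → ·
    (1,1)@(3, 3): e=[3,6,11] → █
    (2,1)@(5, 3): e=[15,-10,15] → ·
    (1,2)@(3, 5): e=[-7,26,1] → ·
    (2,2)@(5, 5): e=[5,10,5] → █
    (3,2)@(7, 5): e=[17,-6,9] → ·
    (2,3)@(5, 7): e=[-5,30,-5] → ·
  covered (3 px):
    █ · · · · · ·
    · █ · · · · ·
    · · █ · · · ·
    · · · · · · ·
    · · · · · · ·
    · · · · · · ·
T2:
  2·area = 40  (B↔C swapped to make it positive)
  edge (1, 4)→(11, 8): d=(10,4) right/bottom  bias=-1
  edge (11, 8)→(6, 10): d=(-5,2) right/bottom  bias=-1
  edge (6, 10)→(1, 4): d=(-5,-6) top-left  bias=+0
    (1,2)@(3, 5): e=[2,31,7] → █
    (2,2)@(5, 5): e=[-6,27,19] → ·
    (1,3)@(3, 7): e=[22,21,-3] → ·
    (2,3)@(5, 7): e=[14,17,9] → █
    (3,3)@(7, 7): e=[6,13,21] → █
    (4,3)@(9, 7): e=[-2,9,33] → ·
    (2,4)@(5, 9): e=[34,7,-1] → ·
    (3,4)@(7, 9): e=[26,3,11] → █
    (4,4)@(9, 9): e=[18,-1,23] → ·
    (3,5)@(7, 11): e=[46,-7,1] → ·
  covered (4 px):
    · · · · · · ·
    · · · · · · ·
    · █ · · · · ·
    · · █ █ · · ·
    · · · █ · · ·
    · · · · · · ·

Final: [2,17,1]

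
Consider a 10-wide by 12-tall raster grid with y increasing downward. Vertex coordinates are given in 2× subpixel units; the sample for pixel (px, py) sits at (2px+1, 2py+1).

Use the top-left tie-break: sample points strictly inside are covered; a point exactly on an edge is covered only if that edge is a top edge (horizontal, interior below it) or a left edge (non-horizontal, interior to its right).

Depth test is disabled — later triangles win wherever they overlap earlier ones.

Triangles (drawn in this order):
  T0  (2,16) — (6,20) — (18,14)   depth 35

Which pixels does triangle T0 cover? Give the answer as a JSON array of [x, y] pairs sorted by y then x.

T0:
  2·area = 72  (B↔C swapped to make it positive)
  edge (2, 16)→(18, 14): d=(16,-2) top-left  bias=+0
  edge (18, 14)→(6, 20): d=(-12,6) right/bottom  bias=-1
  edge (6, 20)→(2, 16): d=(-4,-4) top-left  bias=+0
    (0,7)@(1, 15): e=[-18,90,0] → ·  [on edge]
    (5,7)@(11, 15): e=[2,30,40] → █
    (6,7)@(13, 15): e=[6,18,48] → █
    (7,7)@(15, 15): e=[10,6,56] → █
    (8,7)@(17, 15): e=[14,-6,64] → ·
    (1,8)@(3, 17): e=[18,54,0] → █  [on edge]
    (2,8)@(5, 17): e=[22,42,8] → █
    (3,8)@(7, 17): e=[26,30,16] → █
    (4,8)@(9, 17): e=[30,18,24] → █
    (6,8)@(13, 17): e=[38,-6,40] → ·
    (7,8)@(15, 17): e=[42,-18,48] → ·
    (1,9)@(3, 19): e=[50,30,-8] → ·
    (2,9)@(5, 19): e=[54,18,0] → █  [on edge]
    (3,10)@(7, 21): e=[90,-18,0] → ·  [on edge]
    (4,11)@(9, 23): e=[126,-54,0] → ·  [on edge]
  covered (10 px):
    · · · · · · · · · ·
    · · · · · · · · · ·
    · · · · · · · · · ·
    · · · · · · · · · ·
    · · · · · · · · · ·
    · · · · · · · · · ·
    · · · · · · · · · ·
    · · · · · █ █ █ · ·
    · █ █ █ █ █ · · · ·
    · · █ █ · · · · · ·
    · · · · · · · · · ·
    · · · · · · · · · ·

Final: [[5,7],[6,7],[7,7],[1,8],[2,8],[3,8],[4,8],[5,8],[2,9],[3,9]]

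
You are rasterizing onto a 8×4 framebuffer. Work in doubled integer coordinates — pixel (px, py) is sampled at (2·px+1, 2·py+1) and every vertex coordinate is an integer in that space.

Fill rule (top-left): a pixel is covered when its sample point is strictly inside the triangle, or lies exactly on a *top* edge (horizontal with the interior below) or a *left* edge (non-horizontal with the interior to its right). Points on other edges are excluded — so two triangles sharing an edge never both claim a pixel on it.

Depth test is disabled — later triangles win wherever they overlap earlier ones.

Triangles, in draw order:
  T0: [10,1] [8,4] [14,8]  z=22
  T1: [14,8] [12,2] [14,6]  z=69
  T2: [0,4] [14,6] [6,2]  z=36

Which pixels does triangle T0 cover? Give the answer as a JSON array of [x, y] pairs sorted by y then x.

T0:
  2·area = 26  (B↔C swapped to make it positive)
  edge (10, 1)→(14, 8): d=(4,7) right/bottom  bias=-1
  edge (14, 8)→(8, 4): d=(-6,-4) top-left  bias=+0
  edge (8, 4)→(10, 1): d=(2,-3) top-left  bias=+0
    (4,1)@(9, 3): e=[15,10,1] → X
    (5,1)@(11, 3): e=[1,18,7] → X
    (6,1)@(13, 3): e=[-13,26,13] → .
    (4,2)@(9, 5): e=[23,-2,5] → .
    (5,2)@(11, 5): e=[9,6,11] → X
    (6,2)@(13, 5): e=[-5,14,17] → .
    (5,3)@(11, 7): e=[17,-6,15] → .
    (6,3)@(13, 7): e=[3,2,21] → X
    (7,3)@(15, 7): e=[-11,10,27] → .
  covered (4 px):
    . . . . . . . .
    . . . . X X . .
    . . . . . X . .
    . . . . . . X .
T1:
  2·area = 4
  edge (14, 8)→(12, 2): d=(-2,-6) top-left  bias=+0
  edge (12, 2)→(14, 6): d=(2,4) right/bottom  bias=-1
  edge (14, 6)→(14, 8): d=(0,2) right/bottom  bias=-1
    (6,2)@(13, 5): e=[0,2,2] → X  [on edge]
    (7,2)@(15, 5): e=[12,-6,-2] → .
    (6,3)@(13, 7): e=[-4,6,2] → .
  covered (1 px):
    . . . . . . . .
    . . . . . . . .
    . . . . . . X .
    . . . . . . . .
T2:
  2·area = 40  (B↔C swapped to make it positive)
  edge (0, 4)→(6, 2): d=(6,-2) top-left  bias=+0
  edge (6, 2)→(14, 6): d=(8,4) right/bottom  bias=-1
  edge (14, 6)→(0, 4): d=(-14,-2) top-left  bias=+0
    (4,0)@(9, 1): e=[0,-20,60] → .  [on edge]
    (1,1)@(3, 3): e=[0,20,20] → X  [on edge]
    (2,1)@(5, 3): e=[4,12,24] → X
    (3,1)@(7, 3): e=[8,4,28] → X
    (4,1)@(9, 3): e=[12,-4,32] → .
    (1,2)@(3, 5): e=[12,36,-8] → .
    (2,2)@(5, 5): e=[16,28,-4] → .
    (3,2)@(7, 5): e=[20,20,0] → X  [on edge]
    (4,2)@(9, 5): e=[24,12,4] → X
    (5,2)@(11, 5): e=[28,4,8] → X
    (6,2)@(13, 5): e=[32,-4,12] → .
    (3,3)@(7, 7): e=[32,36,-28] → .
  covered (6 px):
    . . . . . . . .
    . X X X . . . .
    . . . X X X . .
    . . . . . . . .

Result: [[4,1],[5,1],[5,2],[6,3]]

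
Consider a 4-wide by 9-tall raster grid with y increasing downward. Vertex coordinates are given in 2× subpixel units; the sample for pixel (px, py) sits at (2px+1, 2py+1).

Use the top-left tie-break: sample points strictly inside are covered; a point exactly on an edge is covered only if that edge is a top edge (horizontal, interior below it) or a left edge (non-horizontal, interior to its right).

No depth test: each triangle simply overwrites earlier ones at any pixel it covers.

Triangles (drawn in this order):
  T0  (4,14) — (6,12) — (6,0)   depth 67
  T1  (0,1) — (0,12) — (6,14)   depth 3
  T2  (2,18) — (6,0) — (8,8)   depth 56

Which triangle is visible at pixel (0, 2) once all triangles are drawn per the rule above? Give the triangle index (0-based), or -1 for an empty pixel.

T0:
  2·area = 24  (B↔C swapped to make it positive)
  edge (4, 14)→(6, 0): d=(2,-14) top-left  bias=+0
  edge (6, 0)→(6, 12): d=(0,12) right/bottom  bias=-1
  edge (6, 12)→(4, 14): d=(-2,2) right/bottom  bias=-1
    (2,3)@(5, 7): e=[0,12,12] → X  [on edge]
    (3,3)@(7, 7): e=[28,-12,8] → .
    (2,4)@(5, 9): e=[4,12,8] → X
    (3,4)@(7, 9): e=[32,-12,4] → .
    (2,5)@(5, 11): e=[8,12,4] → X
    (3,5)@(7, 11): e=[36,-12,0] → .  [on edge]
    (2,6)@(5, 13): e=[12,12,0] → .  [on edge]
    (1,7)@(3, 15): e=[-12,36,0] → .  [on edge]
    (0,8)@(1, 17): e=[-36,60,0] → .  [on edge]
  covered (3 px):
    . . . .
    . . . .
    . . . .
    . . X .
    . . X .
    . . X .
    . . . .
    . . . .
    . . . .
T1:
  2·area = 66  (B↔C swapped to make it positive)
  edge (0, 1)→(6, 14): d=(6,13) right/bottom  bias=-1
  edge (6, 14)→(0, 12): d=(-6,-2) top-left  bias=+0
  edge (0, 12)→(0, 1): d=(0,-11) top-left  bias=+0
    (0,2)@(1, 5): e=[11,44,11] → X
    (1,2)@(3, 5): e=[-15,48,33] → .
    (0,3)@(1, 7): e=[23,32,11] → X
    (1,3)@(3, 7): e=[-3,36,33] → .
    (0,4)@(1, 9): e=[35,20,11] → X
    (1,4)@(3, 9): e=[9,24,33] → X
    (2,4)@(5, 9): e=[-17,28,55] → .
    (0,5)@(1, 11): e=[47,8,11] → X
    (2,5)@(5, 11): e=[-5,16,55] → .
    (0,6)@(1, 13): e=[59,-4,11] → .
    (1,6)@(3, 13): e=[33,0,33] → X  [on edge]
    (2,6)@(5, 13): e=[7,4,55] → X
  covered (8 px):
    . . . .
    . . . .
    X . . .
    X . . .
    X X . .
    X X . .
    . X X .
    . . . .
    . . . .
T2:
  2·area = 68
  edge (2, 18)→(6, 0): d=(4,-18) top-left  bias=+0
  edge (6, 0)→(8, 8): d=(2,8) right/bottom  bias=-1
  edge (8, 8)→(2, 18): d=(-6,10) right/bottom  bias=-1
    (2,2)@(5, 5): e=[2,18,48] → X
    (3,2)@(7, 5): e=[38,2,28] → X
    (2,3)@(5, 7): e=[10,22,36] → X
    (2,4)@(5, 9): e=[18,26,24] → X
    (2,5)@(5, 11): e=[26,30,12] → X
    (3,5)@(7, 11): e=[62,14,-8] → .
    (2,6)@(5, 13): e=[34,34,0] → .  [on edge]
    (1,7)@(3, 15): e=[6,54,8] → X
    (2,7)@(5, 15): e=[42,38,-12] → .
    (1,8)@(3, 17): e=[14,58,-4] → .
  covered (8 px):
    . . . .
    . . . .
    . . X X
    . . X X
    . . X X
    . . X .
    . . . .
    . X . .
    . . . .

Z-buffer (winner per pixel, '.' = empty):
  . . . .
  . . . .
  1 . 2 2
  1 . 2 2
  1 1 2 2
  1 1 2 .
  . 1 1 .
  . 2 . .
  . . . .

Final: 1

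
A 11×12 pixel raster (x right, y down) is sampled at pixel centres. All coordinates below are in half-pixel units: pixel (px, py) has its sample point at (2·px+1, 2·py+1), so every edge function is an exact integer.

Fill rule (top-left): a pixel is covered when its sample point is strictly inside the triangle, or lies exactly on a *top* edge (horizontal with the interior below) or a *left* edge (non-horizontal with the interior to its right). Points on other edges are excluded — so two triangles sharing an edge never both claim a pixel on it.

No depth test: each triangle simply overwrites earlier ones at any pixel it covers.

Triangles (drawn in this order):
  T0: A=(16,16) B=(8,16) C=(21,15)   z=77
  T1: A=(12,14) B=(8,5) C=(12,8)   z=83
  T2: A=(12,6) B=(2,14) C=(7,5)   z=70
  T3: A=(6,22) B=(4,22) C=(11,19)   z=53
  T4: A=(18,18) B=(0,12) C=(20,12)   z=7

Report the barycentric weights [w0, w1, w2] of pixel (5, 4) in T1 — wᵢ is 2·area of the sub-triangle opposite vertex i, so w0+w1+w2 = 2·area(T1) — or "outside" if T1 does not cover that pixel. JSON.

T0:
  2·area = 8
  edge (16, 16)→(8, 16): d=(-8,0) right/bottom  bias=-1
  edge (8, 16)→(21, 15): d=(13,-1) top-left  bias=+0
  edge (21, 15)→(16, 16): d=(-5,1) right/bottom  bias=-1
    (10,7)@(21, 15): e=[8,0,0] → ·  [on edge]
    (5,8)@(11, 17): e=[-8,16,0] → ·  [on edge]
    (0,9)@(1, 19): e=[-24,32,0] → ·  [on edge]
  covered (0 px):
    · · · · · · · · · · ·
    · · · · · · · · · · ·
    · · · · · · · · · · ·
    · · · · · · · · · · ·
    · · · · · · · · · · ·
    · · · · · · · · · · ·
    · · · · · · · · · · ·
    · · · · · · · · · · ·
    · · · · · · · · · · ·
    · · · · · · · · · · ·
    · · · · · · · · · · ·
    · · · · · · · · · · ·
T1:
  2·area = 24
  edge (12, 14)→(8, 5): d=(-4,-9) top-left  bias=+0
  edge (8, 5)→(12, 8): d=(4,3) right/bottom  bias=-1
  edge (12, 8)→(12, 14): d=(0,6) right/bottom  bias=-1
    (4,3)@(9, 7): e=[1,5,18] → #
    (5,3)@(11, 7): e=[19,-1,6] → ·
    (4,4)@(9, 9): e=[-7,13,18] → ·
    (5,4)@(11, 9): e=[11,7,6] → #
    (6,4)@(13, 9): e=[29,1,-6] → ·
    (5,5)@(11, 11): e=[3,15,6] → #
    (6,5)@(13, 11): e=[21,9,-6] → ·
    (5,6)@(11, 13): e=[-5,23,6] → ·
  covered (3 px):
    · · · · · · · · · · ·
    · · · · · · · · · · ·
    · · · · · · · · · · ·
    · · · · # · · · · · ·
    · · · · · # · · · · ·
    · · · · · # · · · · ·
    · · · · · · · · · · ·
    · · · · · · · · · · ·
    · · · · · · · · · · ·
    · · · · · · · · · · ·
    · · · · · · · · · · ·
    · · · · · · · · · · ·
T2:
  2·area = 50
  edge (12, 6)→(2, 14): d=(-10,8) right/bottom  bias=-1
  edge (2, 14)→(7, 5): d=(5,-9) top-left  bias=+0
  edge (7, 5)→(12, 6): d=(5,1) right/bottom  bias=-1
    (3,2)@(7, 5): e=[50,0,0] → ·  [on edge]
    (3,3)@(7, 7): e=[30,10,10] → #
    (4,3)@(9, 7): e=[14,28,8] → #
    (5,3)@(11, 7): e=[-2,46,6] → ·
    (8,3)@(17, 7): e=[-50,100,0] → ·  [on edge]
    (2,4)@(5, 9): e=[26,2,22] → #
    (4,4)@(9, 9): e=[-6,38,18] → ·
    (2,5)@(5, 11): e=[6,12,32] → #
    (3,5)@(7, 11): e=[-10,30,30] → ·
    (1,6)@(3, 13): e=[2,4,44] → #
    (2,6)@(5, 13): e=[-14,22,42] → ·
    (1,7)@(3, 15): e=[-18,14,54] → ·
  covered (6 px):
    · · · · · · · · · · ·
    · · · · · · · · · · ·
    · · · · · · · · · · ·
    · · · # # · · · · · ·
    · · # # · · · · · · ·
    · · # · · · · · · · ·
    · # · · · · · · · · ·
    · · · · · · · · · · ·
    · · · · · · · · · · ·
    · · · · · · · · · · ·
    · · · · · · · · · · ·
    · · · · · · · · · · ·
T3:
  2·area = 6
  edge (6, 22)→(4, 22): d=(-2,0) right/bottom  bias=-1
  edge (4, 22)→(11, 19): d=(7,-3) top-left  bias=+0
  edge (11, 19)→(6, 22): d=(-5,3) right/bottom  bias=-1
    (10,6)@(21, 13): e=[18,-12,0] → ·  [on edge]
    (5,9)@(11, 19): e=[6,0,0] → ·  [on edge]
    (3,10)@(7, 21): e=[2,2,2] → #
    (4,10)@(9, 21): e=[2,8,-4] → ·
    (3,11)@(7, 23): e=[-2,16,-8] → ·
  covered (1 px):
    · · · · · · · · · · ·
    · · · · · · · · · · ·
    · · · · · · · · · · ·
    · · · · · · · · · · ·
    · · · · · · · · · · ·
    · · · · · · · · · · ·
    · · · · · · · · · · ·
    · · · · · · · · · · ·
    · · · · · · · · · · ·
    · · · · · · · · · · ·
    · · · # · · · · · · ·
    · · · · · · · · · · ·
T4:
  2·area = 120
  edge (18, 18)→(0, 12): d=(-18,-6) top-left  bias=+0
  edge (0, 12)→(20, 12): d=(20,0) top-left  bias=+0
  edge (20, 12)→(18, 18): d=(-2,6) right/bottom  bias=-1
    (10,4)@(21, 9): e=[180,-60,0] → ·  [on edge]
    (1,6)@(3, 13): e=[0,20,100] → #  [on edge]
    (2,6)@(5, 13): e=[12,20,88] → #
    (3,6)@(7, 13): e=[24,20,76] → #
    (4,6)@(9, 13): e=[36,20,64] → #
    (5,6)@(11, 13): e=[48,20,52] → #
    (6,6)@(13, 13): e=[60,20,40] → #
    (7,6)@(15, 13): e=[72,20,28] → #
    (8,6)@(17, 13): e=[84,20,16] → #
    (9,6)@(19, 13): e=[96,20,4] → #
    (10,6)@(21, 13): e=[108,20,-8] → ·
    (1,7)@(3, 15): e=[-36,60,96] → ·
    (4,7)@(9, 15): e=[0,60,60] → #  [on edge]
    (9,7)@(19, 15): e=[60,60,0] → ·  [on edge]
    (7,8)@(15, 17): e=[0,100,20] → #  [on edge]
    (10,9)@(21, 19): e=[0,140,-20] → ·  [on edge]
    (8,10)@(17, 21): e=[-60,180,0] → ·  [on edge]
  covered (16 px):
    · · · · · · · · · · ·
    · · · · · · · · · · ·
    · · · · · · · · · · ·
    · · · · · · · · · · ·
    · · · · · · · · · · ·
    · · · · · · · · · · ·
    · # # # # # # # # # ·
    · · · · # # # # # · ·
    · · · · · · · # # · ·
    · · · · · · · · · · ·
    · · · · · · · · · · ·
    · · · · · · · · · · ·

Final: [7,6,11]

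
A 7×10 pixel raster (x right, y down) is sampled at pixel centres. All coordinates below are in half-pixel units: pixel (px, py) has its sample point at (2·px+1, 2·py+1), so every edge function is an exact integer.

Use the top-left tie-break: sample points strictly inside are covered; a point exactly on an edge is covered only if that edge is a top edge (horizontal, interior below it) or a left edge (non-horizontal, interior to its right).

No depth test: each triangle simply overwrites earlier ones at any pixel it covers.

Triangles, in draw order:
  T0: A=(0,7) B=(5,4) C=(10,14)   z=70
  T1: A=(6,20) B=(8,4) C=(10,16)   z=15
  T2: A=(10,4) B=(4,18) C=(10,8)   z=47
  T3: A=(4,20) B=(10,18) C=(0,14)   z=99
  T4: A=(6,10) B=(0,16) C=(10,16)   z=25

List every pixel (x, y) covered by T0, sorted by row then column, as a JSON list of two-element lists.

T0:
  2·area = 65
  edge (0, 7)→(5, 4): d=(5,-3) top-left  bias=+0
  edge (5, 4)→(10, 14): d=(5,10) right/bottom  bias=-1
  edge (10, 14)→(0, 7): d=(-10,-7) top-left  bias=+0
    (2,2)@(5, 5): e=[5,5,55] → #
    (3,2)@(7, 5): e=[11,-15,69] → ·
    (0,3)@(1, 7): e=[3,55,7] → #
    (1,3)@(3, 7): e=[9,35,21] → #
    (3,3)@(7, 7): e=[21,-5,49] → ·
    (0,4)@(1, 9): e=[13,65,-13] → ·
    (1,4)@(3, 9): e=[19,45,1] → #
    (3,4)@(7, 9): e=[31,5,29] → #
    (4,4)@(9, 9): e=[37,-15,43] → ·
    (1,5)@(3, 11): e=[29,55,-19] → ·
    (2,5)@(5, 11): e=[35,35,-5] → ·
    (3,5)@(7, 11): e=[41,15,9] → #
  covered (9 px):
    · · · · · · ·
    · · · · · · ·
    · · # · · · ·
    # # # · · · ·
    · # # # · · ·
    · · · # · · ·
    · · · · # · ·
    · · · · · · ·
    · · · · · · ·
    · · · · · · ·
T1:
  2·area = 56
  edge (6, 20)→(8, 4): d=(2,-16) top-left  bias=+0
  edge (8, 4)→(10, 16): d=(2,12) right/bottom  bias=-1
  edge (10, 16)→(6, 20): d=(-4,4) right/bottom  bias=-1
    (4,5)@(9, 11): e=[30,2,24] → #
    (5,5)@(11, 11): e=[62,-22,16] → ·
    (3,6)@(7, 13): e=[2,30,24] → #
    (5,6)@(11, 13): e=[66,-18,8] → ·
    (6,6)@(13, 13): e=[98,-42,0] → ·  [on edge]
    (3,7)@(7, 15): e=[6,34,16] → #
    (5,7)@(11, 15): e=[70,-14,0] → ·  [on edge]
    (3,8)@(7, 17): e=[10,38,8] → #
    (4,8)@(9, 17): e=[42,14,0] → ·  [on edge]
    (3,9)@(7, 19): e=[14,42,0] → ·  [on edge]
  covered (6 px):
    · · · · · · ·
    · · · · · · ·
    · · · · · · ·
    · · · · · · ·
    · · · · · · ·
    · · · · # · ·
    · · · # # · ·
    · · · # # · ·
    · · · # · · ·
    · · · · · · ·
T2:
  2·area = 24  (B↔C swapped to make it positive)
  edge (10, 4)→(10, 8): d=(0,4) right/bottom  bias=-1
  edge (10, 8)→(4, 18): d=(-6,10) right/bottom  bias=-1
  edge (4, 18)→(10, 4): d=(6,-14) top-left  bias=+0
    (6,1)@(13, 3): e=[-12,0,36] → ·  [on edge]
    (4,3)@(9, 7): e=[4,16,4] → #
    (5,3)@(11, 7): e=[-4,-4,32] → ·
    (4,4)@(9, 9): e=[4,4,16] → #
    (5,4)@(11, 9): e=[-4,-16,44] → ·
    (3,5)@(7, 11): e=[12,12,0] → #  [on edge]
    (4,5)@(9, 11): e=[4,-8,28] → ·
    (3,6)@(7, 13): e=[12,0,12] → ·  [on edge]
  covered (3 px):
    · · · · · · ·
    · · · · · · ·
    · · · · · · ·
    · · · · # · ·
    · · · · # · ·
    · · · # · · ·
    · · · · · · ·
    · · · · · · ·
    · · · · · · ·
    · · · · · · ·
T3:
  2·area = 44  (B↔C swapped to make it positive)
  edge (4, 20)→(0, 14): d=(-4,-6) top-left  bias=+0
  edge (0, 14)→(10, 18): d=(10,4) right/bottom  bias=-1
  edge (10, 18)→(4, 20): d=(-6,2) right/bottom  bias=-1
    (0,7)@(1, 15): e=[2,6,36] → #
    (1,7)@(3, 15): e=[14,-2,32] → ·
    (0,8)@(1, 17): e=[-6,26,24] → ·
    (1,8)@(3, 17): e=[6,18,20] → #
    (2,8)@(5, 17): e=[18,10,16] → #
    (3,8)@(7, 17): e=[30,2,12] → #
    (4,8)@(9, 17): e=[42,-6,8] → ·
    (6,8)@(13, 17): e=[66,-22,0] → ·  [on edge]
    (1,9)@(3, 19): e=[-2,38,8] → ·
    (2,9)@(5, 19): e=[10,30,4] → #
    (3,9)@(7, 19): e=[22,22,0] → ·  [on edge]
  covered (5 px):
    · · · · · · ·
    · · · · · · ·
    · · · · · · ·
    · · · · · · ·
    · · · · · · ·
    · · · · · · ·
    · · · · · · ·
    # · · · · · ·
    · # # # · · ·
    · · # · · · ·
T4:
  2·area = 60  (B↔C swapped to make it positive)
  edge (6, 10)→(10, 16): d=(4,6) right/bottom  bias=-1
  edge (10, 16)→(0, 16): d=(-10,0) right/bottom  bias=-1
  edge (0, 16)→(6, 10): d=(6,-6) top-left  bias=+0
    (6,1)@(13, 3): e=[-70,130,0] → ·  [on edge]
    (5,2)@(11, 5): e=[-50,110,0] → ·  [on edge]
    (4,3)@(9, 7): e=[-30,90,0] → ·  [on edge]
    (3,4)@(7, 9): e=[-10,70,0] → ·  [on edge]
    (2,5)@(5, 11): e=[10,50,0] → #  [on edge]
    (3,5)@(7, 11): e=[-2,50,12] → ·
    (1,6)@(3, 13): e=[30,30,0] → #  [on edge]
    (3,6)@(7, 13): e=[6,30,24] → #
    (4,6)@(9, 13): e=[-6,30,36] → ·
    (0,7)@(1, 15): e=[50,10,0] → #  [on edge]
    (4,7)@(9, 15): e=[2,10,48] → #
    (5,7)@(11, 15): e=[-10,10,60] → ·
  covered (9 px):
    · · · · · · ·
    · · · · · · ·
    · · · · · · ·
    · · · · · · ·
    · · · · · · ·
    · · # · · · ·
    · # # # · · ·
    # # # # # · ·
    · · · · · · ·
    · · · · · · ·

Result: [[2,2],[0,3],[1,3],[2,3],[1,4],[2,4],[3,4],[3,5],[4,6]]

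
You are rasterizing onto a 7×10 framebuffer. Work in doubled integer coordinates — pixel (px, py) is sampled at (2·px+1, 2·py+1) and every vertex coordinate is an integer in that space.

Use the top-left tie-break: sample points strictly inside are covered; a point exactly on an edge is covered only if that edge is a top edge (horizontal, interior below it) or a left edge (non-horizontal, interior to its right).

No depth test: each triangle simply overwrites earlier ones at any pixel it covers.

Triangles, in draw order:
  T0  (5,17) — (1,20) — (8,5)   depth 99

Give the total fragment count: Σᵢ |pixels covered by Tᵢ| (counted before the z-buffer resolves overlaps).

T0:
  2·area = 39
  edge (5, 17)→(1, 20): d=(-4,3) right/bottom  bias=-1
  edge (1, 20)→(8, 5): d=(7,-15) top-left  bias=+0
  edge (8, 5)→(5, 17): d=(-3,12) right/bottom  bias=-1
    (4,0)@(9, 1): e=[52,-13,0] → .  [on edge]
    (3,4)@(7, 9): e=[26,13,0] → .  [on edge]
    (6,5)@(13, 11): e=[0,117,-78] → .  [on edge]
    (2,6)@(5, 13): e=[16,11,12] → X
    (3,6)@(7, 13): e=[10,41,-12] → .
    (2,7)@(5, 15): e=[8,25,6] → X
    (3,7)@(7, 15): e=[2,55,-18] → .
    (1,8)@(3, 17): e=[6,9,24] → X
    (2,8)@(5, 17): e=[0,39,0] → .  [on edge]
    (1,9)@(3, 19): e=[-2,23,18] → .
  covered (3 px):
    . . . . . . .
    . . . . . . .
    . . . . . . .
    . . . . . . .
    . . . . . . .
    . . . . . . .
    . . X . . . .
    . . X . . . .
    . X . . . . .
    . . . . . . .

Final: 3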